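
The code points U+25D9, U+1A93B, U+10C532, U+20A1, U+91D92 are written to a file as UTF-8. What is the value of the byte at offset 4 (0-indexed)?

U+25D9 → 3-byte form E2 97 99 at offsets 0–2.
U+1A93B → 4-byte form F0 9A A4 BB at offsets 3–6.
Offset 4 falls in char 2's range; it's byte 2 of F0 9A A4 BB = 0x9A.

0x9A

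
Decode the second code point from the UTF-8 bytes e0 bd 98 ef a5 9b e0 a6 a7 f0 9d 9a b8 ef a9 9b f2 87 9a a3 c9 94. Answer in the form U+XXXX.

Offset 0: leading byte 0xE0 = 11100000 → 3-byte char #1 = E0 BD 98.
Offset 3: leading byte 0xEF = 11101111 → 3-byte char #2 = EF A5 9B.
Leading byte 0xEF = 11101111 matches 1110xxxx → 3-byte sequence.
Byte 1: 0xEF = 11101111, payload 1111 (4 bits).
Byte 2: 0xA5 = 10100101 (10xxxxxx ✓), payload 100101.
Byte 3: 0x9B = 10011011 (10xxxxxx ✓), payload 011011.
Concatenate: 1111100101011011 = 0xF95B (16 bits → U+F95B).

U+F95B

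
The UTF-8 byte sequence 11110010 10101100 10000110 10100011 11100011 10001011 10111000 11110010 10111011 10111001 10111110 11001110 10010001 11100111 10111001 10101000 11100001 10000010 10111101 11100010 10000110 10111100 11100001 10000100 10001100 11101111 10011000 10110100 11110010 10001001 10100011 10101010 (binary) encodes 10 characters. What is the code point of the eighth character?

U+110C

Offset 0: leading byte 0xF2 = 11110010 → 4-byte char #1 = F2 AC 86 A3.
Offset 4: leading byte 0xE3 = 11100011 → 3-byte char #2 = E3 8B B8.
Offset 7: leading byte 0xF2 = 11110010 → 4-byte char #3 = F2 BB B9 BE.
Offset 11: leading byte 0xCE = 11001110 → 2-byte char #4 = CE 91.
Offset 13: leading byte 0xE7 = 11100111 → 3-byte char #5 = E7 B9 A8.
Offset 16: leading byte 0xE1 = 11100001 → 3-byte char #6 = E1 82 BD.
Offset 19: leading byte 0xE2 = 11100010 → 3-byte char #7 = E2 86 BC.
Offset 22: leading byte 0xE1 = 11100001 → 3-byte char #8 = E1 84 8C.
Leading byte 0xE1 = 11100001 matches 1110xxxx → 3-byte sequence.
Byte 1: 0xE1 = 11100001, payload 0001 (4 bits).
Byte 2: 0x84 = 10000100 (10xxxxxx ✓), payload 000100.
Byte 3: 0x8C = 10001100 (10xxxxxx ✓), payload 001100.
Concatenate: 0001000100001100 = 0x110C (16 bits → U+110C).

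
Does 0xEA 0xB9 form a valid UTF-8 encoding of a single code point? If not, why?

Leading byte 0xEA = 11101010 → 3-byte form, but only 2 bytes are present.

invalid (sequence truncated)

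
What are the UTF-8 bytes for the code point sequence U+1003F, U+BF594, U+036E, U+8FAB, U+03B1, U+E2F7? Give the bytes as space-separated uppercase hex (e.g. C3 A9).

U+1003F: 4-byte form → F0 90 80 BF.
U+BF594: 4-byte form → F2 BF 96 94.
U+036E: 2-byte form → CD AE.
U+8FAB: 3-byte form → E8 BE AB.
U+03B1: 2-byte form → CE B1.
U+E2F7: 3-byte form → EE 8B B7.
Concatenated (18 bytes): F0 90 80 BF F2 BF 96 94 CD AE E8 BE AB CE B1 EE 8B B7.

F0 90 80 BF F2 BF 96 94 CD AE E8 BE AB CE B1 EE 8B B7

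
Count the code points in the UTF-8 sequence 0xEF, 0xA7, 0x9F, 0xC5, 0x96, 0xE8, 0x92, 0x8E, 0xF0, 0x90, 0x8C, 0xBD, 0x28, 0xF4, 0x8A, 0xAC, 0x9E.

Byte at offset 0: 0xEF = 11101111 → 3-byte char (#1). Advance 3.
Byte at offset 3: 0xC5 = 11000101 → 2-byte char (#2). Advance 2.
Byte at offset 5: 0xE8 = 11101000 → 3-byte char (#3). Advance 3.
Byte at offset 8: 0xF0 = 11110000 → 4-byte char (#4). Advance 4.
Byte at offset 12: 0x28 = 00101000 → 1-byte char (#5). Advance 1.
Byte at offset 13: 0xF4 = 11110100 → 4-byte char (#6). Advance 4.
Reached end at offset 17 after 6 code points.

6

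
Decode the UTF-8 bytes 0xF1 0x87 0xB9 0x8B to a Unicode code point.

U+47E4B

Leading byte 0xF1 = 11110001 matches 11110xxx → 4-byte sequence.
Byte 1: 0xF1 = 11110001, payload 001 (3 bits).
Byte 2: 0x87 = 10000111 (10xxxxxx ✓), payload 000111.
Byte 3: 0xB9 = 10111001 (10xxxxxx ✓), payload 111001.
Byte 4: 0x8B = 10001011 (10xxxxxx ✓), payload 001011.
Concatenate: 001000111111001001011 = 0x47E4B (21 bits → U+47E4B).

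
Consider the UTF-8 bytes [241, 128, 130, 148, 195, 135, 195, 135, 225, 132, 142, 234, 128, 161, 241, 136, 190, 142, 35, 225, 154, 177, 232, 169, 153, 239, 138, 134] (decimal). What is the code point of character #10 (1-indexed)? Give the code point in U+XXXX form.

U+F286

Offset 0: leading byte 0xF1 = 11110001 → 4-byte char #1 = F1 80 82 94.
Offset 4: leading byte 0xC3 = 11000011 → 2-byte char #2 = C3 87.
Offset 6: leading byte 0xC3 = 11000011 → 2-byte char #3 = C3 87.
Offset 8: leading byte 0xE1 = 11100001 → 3-byte char #4 = E1 84 8E.
Offset 11: leading byte 0xEA = 11101010 → 3-byte char #5 = EA 80 A1.
Offset 14: leading byte 0xF1 = 11110001 → 4-byte char #6 = F1 88 BE 8E.
Offset 18: leading byte 0x23 = 00100011 → 1-byte char #7 = 23.
Offset 19: leading byte 0xE1 = 11100001 → 3-byte char #8 = E1 9A B1.
Offset 22: leading byte 0xE8 = 11101000 → 3-byte char #9 = E8 A9 99.
Offset 25: leading byte 0xEF = 11101111 → 3-byte char #10 = EF 8A 86.
Leading byte 0xEF = 11101111 matches 1110xxxx → 3-byte sequence.
Byte 1: 0xEF = 11101111, payload 1111 (4 bits).
Byte 2: 0x8A = 10001010 (10xxxxxx ✓), payload 001010.
Byte 3: 0x86 = 10000110 (10xxxxxx ✓), payload 000110.
Concatenate: 1111001010000110 = 0xF286 (16 bits → U+F286).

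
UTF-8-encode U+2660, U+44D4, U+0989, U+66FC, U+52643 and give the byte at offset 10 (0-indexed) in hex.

0x9B

U+2660 → 3-byte form E2 99 A0 at offsets 0–2.
U+44D4 → 3-byte form E4 93 94 at offsets 3–5.
U+0989 → 3-byte form E0 A6 89 at offsets 6–8.
U+66FC → 3-byte form E6 9B BC at offsets 9–11.
Offset 10 falls in char 4's range; it's byte 2 of E6 9B BC = 0x9B.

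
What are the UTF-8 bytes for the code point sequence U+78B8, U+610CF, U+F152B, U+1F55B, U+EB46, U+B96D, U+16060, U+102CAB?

E7 A2 B8 F1 A1 83 8F F3 B1 94 AB F0 9F 95 9B EE AD 86 EB A5 AD F0 96 81 A0 F4 82 B2 AB

U+78B8: 3-byte form → E7 A2 B8.
U+610CF: 4-byte form → F1 A1 83 8F.
U+F152B: 4-byte form → F3 B1 94 AB.
U+1F55B: 4-byte form → F0 9F 95 9B.
U+EB46: 3-byte form → EE AD 86.
U+B96D: 3-byte form → EB A5 AD.
U+16060: 4-byte form → F0 96 81 A0.
U+102CAB: 4-byte form → F4 82 B2 AB.
Concatenated (29 bytes): E7 A2 B8 F1 A1 83 8F F3 B1 94 AB F0 9F 95 9B EE AD 86 EB A5 AD F0 96 81 A0 F4 82 B2 AB.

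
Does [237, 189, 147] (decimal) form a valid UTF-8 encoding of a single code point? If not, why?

Structurally a 3-byte sequence; payload = 0xDF53.
But 0xDF53 is in U+D800–U+DFFF, the surrogate range. Surrogates are not Unicode scalar values and are forbidden in UTF-8.

invalid (encodes a surrogate (U+D800–U+DFFF))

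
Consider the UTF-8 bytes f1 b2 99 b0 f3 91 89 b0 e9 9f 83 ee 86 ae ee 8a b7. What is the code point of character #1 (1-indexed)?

Offset 0: leading byte 0xF1 = 11110001 → 4-byte char #1 = F1 B2 99 B0.
Leading byte 0xF1 = 11110001 matches 11110xxx → 4-byte sequence.
Byte 1: 0xF1 = 11110001, payload 001 (3 bits).
Byte 2: 0xB2 = 10110010 (10xxxxxx ✓), payload 110010.
Byte 3: 0x99 = 10011001 (10xxxxxx ✓), payload 011001.
Byte 4: 0xB0 = 10110000 (10xxxxxx ✓), payload 110000.
Concatenate: 001110010011001110000 = 0x72670 (21 bits → U+72670).

U+72670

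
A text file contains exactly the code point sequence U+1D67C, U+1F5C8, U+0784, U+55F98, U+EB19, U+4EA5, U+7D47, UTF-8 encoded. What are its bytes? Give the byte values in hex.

F0 9D 99 BC F0 9F 97 88 DE 84 F1 95 BE 98 EE AC 99 E4 BA A5 E7 B5 87

U+1D67C: 4-byte form → F0 9D 99 BC.
U+1F5C8: 4-byte form → F0 9F 97 88.
U+0784: 2-byte form → DE 84.
U+55F98: 4-byte form → F1 95 BE 98.
U+EB19: 3-byte form → EE AC 99.
U+4EA5: 3-byte form → E4 BA A5.
U+7D47: 3-byte form → E7 B5 87.
Concatenated (23 bytes): F0 9D 99 BC F0 9F 97 88 DE 84 F1 95 BE 98 EE AC 99 E4 BA A5 E7 B5 87.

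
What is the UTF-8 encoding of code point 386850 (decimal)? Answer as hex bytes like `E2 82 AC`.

U+5E722 = 0x5E722 = 386850 decimal. In range U+10000–U+10FFFF → 4-byte form: 11110xxx 10xxxxxx 10xxxxxx 10xxxxxx.
Binary (21 bits): 001011110011100100010.
Split 3+6+6+6: 001 | 011110 | 011100 | 100010.
Byte 1: 11110001 = 0xF1.
Byte 2: 10011110 = 0x9E.
Byte 3: 10011100 = 0x9C.
Byte 4: 10100010 = 0xA2.

F1 9E 9C A2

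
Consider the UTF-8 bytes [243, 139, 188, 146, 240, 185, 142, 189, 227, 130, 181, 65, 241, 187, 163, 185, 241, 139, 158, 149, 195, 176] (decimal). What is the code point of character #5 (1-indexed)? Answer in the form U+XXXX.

U+7B8F9

Offset 0: leading byte 0xF3 = 11110011 → 4-byte char #1 = F3 8B BC 92.
Offset 4: leading byte 0xF0 = 11110000 → 4-byte char #2 = F0 B9 8E BD.
Offset 8: leading byte 0xE3 = 11100011 → 3-byte char #3 = E3 82 B5.
Offset 11: leading byte 0x41 = 01000001 → 1-byte char #4 = 41.
Offset 12: leading byte 0xF1 = 11110001 → 4-byte char #5 = F1 BB A3 B9.
Leading byte 0xF1 = 11110001 matches 11110xxx → 4-byte sequence.
Byte 1: 0xF1 = 11110001, payload 001 (3 bits).
Byte 2: 0xBB = 10111011 (10xxxxxx ✓), payload 111011.
Byte 3: 0xA3 = 10100011 (10xxxxxx ✓), payload 100011.
Byte 4: 0xB9 = 10111001 (10xxxxxx ✓), payload 111001.
Concatenate: 001111011100011111001 = 0x7B8F9 (21 bits → U+7B8F9).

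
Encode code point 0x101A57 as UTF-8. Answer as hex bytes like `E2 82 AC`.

U+101A57 = 0x101A57 = 1055319 decimal. In range U+10000–U+10FFFF → 4-byte form: 11110xxx 10xxxxxx 10xxxxxx 10xxxxxx.
Binary (21 bits): 100000001101001010111.
Split 3+6+6+6: 100 | 000001 | 101001 | 010111.
Byte 1: 11110100 = 0xF4.
Byte 2: 10000001 = 0x81.
Byte 3: 10101001 = 0xA9.
Byte 4: 10010111 = 0x97.

F4 81 A9 97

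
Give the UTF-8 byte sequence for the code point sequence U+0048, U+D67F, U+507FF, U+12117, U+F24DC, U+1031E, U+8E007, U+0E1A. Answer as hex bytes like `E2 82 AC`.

48 ED 99 BF F1 90 9F BF F0 92 84 97 F3 B2 93 9C F0 90 8C 9E F2 8E 80 87 E0 B8 9A

U+0048: 1-byte form → 48.
U+D67F: 3-byte form → ED 99 BF.
U+507FF: 4-byte form → F1 90 9F BF.
U+12117: 4-byte form → F0 92 84 97.
U+F24DC: 4-byte form → F3 B2 93 9C.
U+1031E: 4-byte form → F0 90 8C 9E.
U+8E007: 4-byte form → F2 8E 80 87.
U+0E1A: 3-byte form → E0 B8 9A.
Concatenated (27 bytes): 48 ED 99 BF F1 90 9F BF F0 92 84 97 F3 B2 93 9C F0 90 8C 9E F2 8E 80 87 E0 B8 9A.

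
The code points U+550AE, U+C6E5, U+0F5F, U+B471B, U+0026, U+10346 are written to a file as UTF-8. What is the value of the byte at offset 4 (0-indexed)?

0xEC

U+550AE → 4-byte form F1 95 82 AE at offsets 0–3.
U+C6E5 → 3-byte form EC 9B A5 at offsets 4–6.
Offset 4 falls in char 2's range; it's byte 1 of EC 9B A5 = 0xEC.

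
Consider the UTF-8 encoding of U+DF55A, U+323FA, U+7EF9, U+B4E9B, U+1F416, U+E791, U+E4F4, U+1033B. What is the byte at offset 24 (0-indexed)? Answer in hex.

0xB4

U+DF55A → 4-byte form F3 9F 95 9A at offsets 0–3.
U+323FA → 4-byte form F0 B2 8F BA at offsets 4–7.
U+7EF9 → 3-byte form E7 BB B9 at offsets 8–10.
U+B4E9B → 4-byte form F2 B4 BA 9B at offsets 11–14.
U+1F416 → 4-byte form F0 9F 90 96 at offsets 15–18.
U+E791 → 3-byte form EE 9E 91 at offsets 19–21.
U+E4F4 → 3-byte form EE 93 B4 at offsets 22–24.
Offset 24 falls in char 7's range; it's byte 3 of EE 93 B4 = 0xB4.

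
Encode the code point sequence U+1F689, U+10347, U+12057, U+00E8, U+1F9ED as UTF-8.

F0 9F 9A 89 F0 90 8D 87 F0 92 81 97 C3 A8 F0 9F A7 AD

U+1F689: 4-byte form → F0 9F 9A 89.
U+10347: 4-byte form → F0 90 8D 87.
U+12057: 4-byte form → F0 92 81 97.
U+00E8: 2-byte form → C3 A8.
U+1F9ED: 4-byte form → F0 9F A7 AD.
Concatenated (18 bytes): F0 9F 9A 89 F0 90 8D 87 F0 92 81 97 C3 A8 F0 9F A7 AD.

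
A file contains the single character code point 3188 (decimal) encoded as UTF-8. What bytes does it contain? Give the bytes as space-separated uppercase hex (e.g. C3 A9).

U+0C74 = 0xC74 = 3188 decimal. In range U+0800–U+FFFF → 3-byte form: 1110xxxx 10xxxxxx 10xxxxxx.
Binary (16 bits): 0000110001110100.
Split 4+6+6: 0000 | 110001 | 110100.
Byte 1: 11100000 = 0xE0.
Byte 2: 10110001 = 0xB1.
Byte 3: 10110100 = 0xB4.

E0 B1 B4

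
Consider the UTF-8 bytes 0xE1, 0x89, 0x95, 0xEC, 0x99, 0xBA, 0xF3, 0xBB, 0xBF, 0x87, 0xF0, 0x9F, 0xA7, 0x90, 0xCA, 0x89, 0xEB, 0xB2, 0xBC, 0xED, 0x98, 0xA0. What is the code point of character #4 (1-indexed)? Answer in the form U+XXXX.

U+1F9D0

Offset 0: leading byte 0xE1 = 11100001 → 3-byte char #1 = E1 89 95.
Offset 3: leading byte 0xEC = 11101100 → 3-byte char #2 = EC 99 BA.
Offset 6: leading byte 0xF3 = 11110011 → 4-byte char #3 = F3 BB BF 87.
Offset 10: leading byte 0xF0 = 11110000 → 4-byte char #4 = F0 9F A7 90.
Leading byte 0xF0 = 11110000 matches 11110xxx → 4-byte sequence.
Byte 1: 0xF0 = 11110000, payload 000 (3 bits).
Byte 2: 0x9F = 10011111 (10xxxxxx ✓), payload 011111.
Byte 3: 0xA7 = 10100111 (10xxxxxx ✓), payload 100111.
Byte 4: 0x90 = 10010000 (10xxxxxx ✓), payload 010000.
Concatenate: 000011111100111010000 = 0x1F9D0 (21 bits → U+1F9D0).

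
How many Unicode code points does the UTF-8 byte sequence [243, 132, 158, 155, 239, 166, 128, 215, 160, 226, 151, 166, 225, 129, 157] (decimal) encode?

Byte at offset 0: 0xF3 = 11110011 → 4-byte char (#1). Advance 4.
Byte at offset 4: 0xEF = 11101111 → 3-byte char (#2). Advance 3.
Byte at offset 7: 0xD7 = 11010111 → 2-byte char (#3). Advance 2.
Byte at offset 9: 0xE2 = 11100010 → 3-byte char (#4). Advance 3.
Byte at offset 12: 0xE1 = 11100001 → 3-byte char (#5). Advance 3.
Reached end at offset 15 after 5 code points.

5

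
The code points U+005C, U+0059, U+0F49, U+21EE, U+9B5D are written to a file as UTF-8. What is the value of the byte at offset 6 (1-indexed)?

1-indexed offset 6 is 0-indexed offset 5.
U+005C → 1-byte form 5C at offsets 0–0.
U+0059 → 1-byte form 59 at offsets 1–1.
U+0F49 → 3-byte form E0 BD 89 at offsets 2–4.
U+21EE → 3-byte form E2 87 AE at offsets 5–7.
Offset 5 falls in char 4's range; it's byte 1 of E2 87 AE = 0xE2.

0xE2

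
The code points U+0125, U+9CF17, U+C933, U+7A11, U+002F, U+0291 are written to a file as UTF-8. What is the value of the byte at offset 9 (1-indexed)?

1-indexed offset 9 is 0-indexed offset 8.
U+0125 → 2-byte form C4 A5 at offsets 0–1.
U+9CF17 → 4-byte form F2 9C BC 97 at offsets 2–5.
U+C933 → 3-byte form EC A4 B3 at offsets 6–8.
Offset 8 falls in char 3's range; it's byte 3 of EC A4 B3 = 0xB3.

0xB3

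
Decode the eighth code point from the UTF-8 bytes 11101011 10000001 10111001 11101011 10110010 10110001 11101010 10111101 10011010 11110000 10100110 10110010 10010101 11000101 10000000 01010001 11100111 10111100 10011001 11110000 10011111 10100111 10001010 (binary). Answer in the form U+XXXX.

Offset 0: leading byte 0xEB = 11101011 → 3-byte char #1 = EB 81 B9.
Offset 3: leading byte 0xEB = 11101011 → 3-byte char #2 = EB B2 B1.
Offset 6: leading byte 0xEA = 11101010 → 3-byte char #3 = EA BD 9A.
Offset 9: leading byte 0xF0 = 11110000 → 4-byte char #4 = F0 A6 B2 95.
Offset 13: leading byte 0xC5 = 11000101 → 2-byte char #5 = C5 80.
Offset 15: leading byte 0x51 = 01010001 → 1-byte char #6 = 51.
Offset 16: leading byte 0xE7 = 11100111 → 3-byte char #7 = E7 BC 99.
Offset 19: leading byte 0xF0 = 11110000 → 4-byte char #8 = F0 9F A7 8A.
Leading byte 0xF0 = 11110000 matches 11110xxx → 4-byte sequence.
Byte 1: 0xF0 = 11110000, payload 000 (3 bits).
Byte 2: 0x9F = 10011111 (10xxxxxx ✓), payload 011111.
Byte 3: 0xA7 = 10100111 (10xxxxxx ✓), payload 100111.
Byte 4: 0x8A = 10001010 (10xxxxxx ✓), payload 001010.
Concatenate: 000011111100111001010 = 0x1F9CA (21 bits → U+1F9CA).

U+1F9CA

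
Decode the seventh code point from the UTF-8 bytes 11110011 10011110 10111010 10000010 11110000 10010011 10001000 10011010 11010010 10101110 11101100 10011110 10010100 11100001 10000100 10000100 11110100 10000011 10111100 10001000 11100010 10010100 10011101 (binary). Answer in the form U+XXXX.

U+251D

Offset 0: leading byte 0xF3 = 11110011 → 4-byte char #1 = F3 9E BA 82.
Offset 4: leading byte 0xF0 = 11110000 → 4-byte char #2 = F0 93 88 9A.
Offset 8: leading byte 0xD2 = 11010010 → 2-byte char #3 = D2 AE.
Offset 10: leading byte 0xEC = 11101100 → 3-byte char #4 = EC 9E 94.
Offset 13: leading byte 0xE1 = 11100001 → 3-byte char #5 = E1 84 84.
Offset 16: leading byte 0xF4 = 11110100 → 4-byte char #6 = F4 83 BC 88.
Offset 20: leading byte 0xE2 = 11100010 → 3-byte char #7 = E2 94 9D.
Leading byte 0xE2 = 11100010 matches 1110xxxx → 3-byte sequence.
Byte 1: 0xE2 = 11100010, payload 0010 (4 bits).
Byte 2: 0x94 = 10010100 (10xxxxxx ✓), payload 010100.
Byte 3: 0x9D = 10011101 (10xxxxxx ✓), payload 011101.
Concatenate: 0010010100011101 = 0x251D (16 bits → U+251D).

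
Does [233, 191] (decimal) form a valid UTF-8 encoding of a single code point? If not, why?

invalid (sequence truncated)

Leading byte 0xE9 = 11101001 → 3-byte form, but only 2 bytes are present.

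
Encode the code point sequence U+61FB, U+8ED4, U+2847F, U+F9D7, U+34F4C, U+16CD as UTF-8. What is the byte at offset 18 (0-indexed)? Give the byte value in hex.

0x9B

U+61FB → 3-byte form E6 87 BB at offsets 0–2.
U+8ED4 → 3-byte form E8 BB 94 at offsets 3–5.
U+2847F → 4-byte form F0 A8 91 BF at offsets 6–9.
U+F9D7 → 3-byte form EF A7 97 at offsets 10–12.
U+34F4C → 4-byte form F0 B4 BD 8C at offsets 13–16.
U+16CD → 3-byte form E1 9B 8D at offsets 17–19.
Offset 18 falls in char 6's range; it's byte 2 of E1 9B 8D = 0x9B.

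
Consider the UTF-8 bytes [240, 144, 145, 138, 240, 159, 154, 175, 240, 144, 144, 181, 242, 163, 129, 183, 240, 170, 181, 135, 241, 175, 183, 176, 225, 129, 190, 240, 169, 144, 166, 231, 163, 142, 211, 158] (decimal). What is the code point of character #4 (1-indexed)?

U+A3077

Offset 0: leading byte 0xF0 = 11110000 → 4-byte char #1 = F0 90 91 8A.
Offset 4: leading byte 0xF0 = 11110000 → 4-byte char #2 = F0 9F 9A AF.
Offset 8: leading byte 0xF0 = 11110000 → 4-byte char #3 = F0 90 90 B5.
Offset 12: leading byte 0xF2 = 11110010 → 4-byte char #4 = F2 A3 81 B7.
Leading byte 0xF2 = 11110010 matches 11110xxx → 4-byte sequence.
Byte 1: 0xF2 = 11110010, payload 010 (3 bits).
Byte 2: 0xA3 = 10100011 (10xxxxxx ✓), payload 100011.
Byte 3: 0x81 = 10000001 (10xxxxxx ✓), payload 000001.
Byte 4: 0xB7 = 10110111 (10xxxxxx ✓), payload 110111.
Concatenate: 010100011000001110111 = 0xA3077 (21 bits → U+A3077).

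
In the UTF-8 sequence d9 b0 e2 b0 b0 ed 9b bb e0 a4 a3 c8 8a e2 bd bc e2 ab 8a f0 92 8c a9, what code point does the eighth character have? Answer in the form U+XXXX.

U+12329

Offset 0: leading byte 0xD9 = 11011001 → 2-byte char #1 = D9 B0.
Offset 2: leading byte 0xE2 = 11100010 → 3-byte char #2 = E2 B0 B0.
Offset 5: leading byte 0xED = 11101101 → 3-byte char #3 = ED 9B BB.
Offset 8: leading byte 0xE0 = 11100000 → 3-byte char #4 = E0 A4 A3.
Offset 11: leading byte 0xC8 = 11001000 → 2-byte char #5 = C8 8A.
Offset 13: leading byte 0xE2 = 11100010 → 3-byte char #6 = E2 BD BC.
Offset 16: leading byte 0xE2 = 11100010 → 3-byte char #7 = E2 AB 8A.
Offset 19: leading byte 0xF0 = 11110000 → 4-byte char #8 = F0 92 8C A9.
Leading byte 0xF0 = 11110000 matches 11110xxx → 4-byte sequence.
Byte 1: 0xF0 = 11110000, payload 000 (3 bits).
Byte 2: 0x92 = 10010010 (10xxxxxx ✓), payload 010010.
Byte 3: 0x8C = 10001100 (10xxxxxx ✓), payload 001100.
Byte 4: 0xA9 = 10101001 (10xxxxxx ✓), payload 101001.
Concatenate: 000010010001100101001 = 0x12329 (21 bits → U+12329).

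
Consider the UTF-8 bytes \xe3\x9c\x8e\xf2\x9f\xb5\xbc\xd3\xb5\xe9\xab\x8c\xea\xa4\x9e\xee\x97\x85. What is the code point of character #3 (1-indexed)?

U+04F5

Offset 0: leading byte 0xE3 = 11100011 → 3-byte char #1 = E3 9C 8E.
Offset 3: leading byte 0xF2 = 11110010 → 4-byte char #2 = F2 9F B5 BC.
Offset 7: leading byte 0xD3 = 11010011 → 2-byte char #3 = D3 B5.
Leading byte 0xD3 = 11010011 matches 110xxxxx → 2-byte sequence.
Byte 1: 0xD3 = 11010011, payload 10011 (5 bits).
Byte 2: 0xB5 = 10110101 (10xxxxxx ✓), payload 110101.
Concatenate: 10011110101 = 0x4F5 (11 bits → U+04F5).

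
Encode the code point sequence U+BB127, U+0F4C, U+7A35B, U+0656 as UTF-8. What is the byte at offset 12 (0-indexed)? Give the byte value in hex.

U+BB127 → 4-byte form F2 BB 84 A7 at offsets 0–3.
U+0F4C → 3-byte form E0 BD 8C at offsets 4–6.
U+7A35B → 4-byte form F1 BA 8D 9B at offsets 7–10.
U+0656 → 2-byte form D9 96 at offsets 11–12.
Offset 12 falls in char 4's range; it's byte 2 of D9 96 = 0x96.

0x96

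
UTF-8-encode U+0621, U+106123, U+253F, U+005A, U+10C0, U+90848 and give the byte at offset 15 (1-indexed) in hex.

0x90

1-indexed offset 15 is 0-indexed offset 14.
U+0621 → 2-byte form D8 A1 at offsets 0–1.
U+106123 → 4-byte form F4 86 84 A3 at offsets 2–5.
U+253F → 3-byte form E2 94 BF at offsets 6–8.
U+005A → 1-byte form 5A at offsets 9–9.
U+10C0 → 3-byte form E1 83 80 at offsets 10–12.
U+90848 → 4-byte form F2 90 A1 88 at offsets 13–16.
Offset 14 falls in char 6's range; it's byte 2 of F2 90 A1 88 = 0x90.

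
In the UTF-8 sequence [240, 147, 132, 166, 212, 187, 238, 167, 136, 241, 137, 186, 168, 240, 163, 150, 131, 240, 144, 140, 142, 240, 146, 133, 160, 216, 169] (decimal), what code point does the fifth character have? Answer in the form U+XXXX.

Offset 0: leading byte 0xF0 = 11110000 → 4-byte char #1 = F0 93 84 A6.
Offset 4: leading byte 0xD4 = 11010100 → 2-byte char #2 = D4 BB.
Offset 6: leading byte 0xEE = 11101110 → 3-byte char #3 = EE A7 88.
Offset 9: leading byte 0xF1 = 11110001 → 4-byte char #4 = F1 89 BA A8.
Offset 13: leading byte 0xF0 = 11110000 → 4-byte char #5 = F0 A3 96 83.
Leading byte 0xF0 = 11110000 matches 11110xxx → 4-byte sequence.
Byte 1: 0xF0 = 11110000, payload 000 (3 bits).
Byte 2: 0xA3 = 10100011 (10xxxxxx ✓), payload 100011.
Byte 3: 0x96 = 10010110 (10xxxxxx ✓), payload 010110.
Byte 4: 0x83 = 10000011 (10xxxxxx ✓), payload 000011.
Concatenate: 000100011010110000011 = 0x23583 (21 bits → U+23583).

U+23583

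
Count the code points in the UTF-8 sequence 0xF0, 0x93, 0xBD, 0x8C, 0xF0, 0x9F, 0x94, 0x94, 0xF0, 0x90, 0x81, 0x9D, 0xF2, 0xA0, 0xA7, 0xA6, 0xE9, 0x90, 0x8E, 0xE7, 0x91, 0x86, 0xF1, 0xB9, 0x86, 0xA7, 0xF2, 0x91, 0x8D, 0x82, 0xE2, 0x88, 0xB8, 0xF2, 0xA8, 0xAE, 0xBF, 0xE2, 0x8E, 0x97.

Byte at offset 0: 0xF0 = 11110000 → 4-byte char (#1). Advance 4.
Byte at offset 4: 0xF0 = 11110000 → 4-byte char (#2). Advance 4.
Byte at offset 8: 0xF0 = 11110000 → 4-byte char (#3). Advance 4.
Byte at offset 12: 0xF2 = 11110010 → 4-byte char (#4). Advance 4.
Byte at offset 16: 0xE9 = 11101001 → 3-byte char (#5). Advance 3.
Byte at offset 19: 0xE7 = 11100111 → 3-byte char (#6). Advance 3.
Byte at offset 22: 0xF1 = 11110001 → 4-byte char (#7). Advance 4.
Byte at offset 26: 0xF2 = 11110010 → 4-byte char (#8). Advance 4.
Byte at offset 30: 0xE2 = 11100010 → 3-byte char (#9). Advance 3.
Byte at offset 33: 0xF2 = 11110010 → 4-byte char (#10). Advance 4.
Byte at offset 37: 0xE2 = 11100010 → 3-byte char (#11). Advance 3.
Reached end at offset 40 after 11 code points.

11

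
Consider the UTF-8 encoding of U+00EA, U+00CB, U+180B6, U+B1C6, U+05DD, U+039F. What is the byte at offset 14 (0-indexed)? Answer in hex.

U+00EA → 2-byte form C3 AA at offsets 0–1.
U+00CB → 2-byte form C3 8B at offsets 2–3.
U+180B6 → 4-byte form F0 98 82 B6 at offsets 4–7.
U+B1C6 → 3-byte form EB 87 86 at offsets 8–10.
U+05DD → 2-byte form D7 9D at offsets 11–12.
U+039F → 2-byte form CE 9F at offsets 13–14.
Offset 14 falls in char 6's range; it's byte 2 of CE 9F = 0x9F.

0x9F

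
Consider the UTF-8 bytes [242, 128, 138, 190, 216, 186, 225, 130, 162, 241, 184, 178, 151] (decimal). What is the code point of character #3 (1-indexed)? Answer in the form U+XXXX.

Offset 0: leading byte 0xF2 = 11110010 → 4-byte char #1 = F2 80 8A BE.
Offset 4: leading byte 0xD8 = 11011000 → 2-byte char #2 = D8 BA.
Offset 6: leading byte 0xE1 = 11100001 → 3-byte char #3 = E1 82 A2.
Leading byte 0xE1 = 11100001 matches 1110xxxx → 3-byte sequence.
Byte 1: 0xE1 = 11100001, payload 0001 (4 bits).
Byte 2: 0x82 = 10000010 (10xxxxxx ✓), payload 000010.
Byte 3: 0xA2 = 10100010 (10xxxxxx ✓), payload 100010.
Concatenate: 0001000010100010 = 0x10A2 (16 bits → U+10A2).

U+10A2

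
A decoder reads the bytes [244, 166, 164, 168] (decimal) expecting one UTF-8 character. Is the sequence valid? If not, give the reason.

Leading byte 0xF4 = 11110100 → 4-byte form.
Payload = 0x126928, which exceeds U+10FFFF, the maximum Unicode code point. (Leading bytes F5–FF, or F4 followed by ≥ 0x90, are invalid.)

invalid (encodes a value above U+10FFFF)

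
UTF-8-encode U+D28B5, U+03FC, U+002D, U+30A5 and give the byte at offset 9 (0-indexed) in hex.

0xA5

U+D28B5 → 4-byte form F3 92 A2 B5 at offsets 0–3.
U+03FC → 2-byte form CF BC at offsets 4–5.
U+002D → 1-byte form 2D at offsets 6–6.
U+30A5 → 3-byte form E3 82 A5 at offsets 7–9.
Offset 9 falls in char 4's range; it's byte 3 of E3 82 A5 = 0xA5.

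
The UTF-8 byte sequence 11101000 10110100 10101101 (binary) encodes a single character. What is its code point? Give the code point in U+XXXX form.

Leading byte 0xE8 = 11101000 matches 1110xxxx → 3-byte sequence.
Byte 1: 0xE8 = 11101000, payload 1000 (4 bits).
Byte 2: 0xB4 = 10110100 (10xxxxxx ✓), payload 110100.
Byte 3: 0xAD = 10101101 (10xxxxxx ✓), payload 101101.
Concatenate: 1000110100101101 = 0x8D2D (16 bits → U+8D2D).

U+8D2D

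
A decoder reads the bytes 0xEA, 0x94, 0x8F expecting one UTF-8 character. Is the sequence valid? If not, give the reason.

valid

Leading byte 0xEA = 11101010 → 3-byte form.
Continuation bytes 0x94=10010100, 0x8F=10001111 all match 10xxxxxx.
Decoded value 0xA50F is ≥ 0x800 (shortest form) and not a surrogate.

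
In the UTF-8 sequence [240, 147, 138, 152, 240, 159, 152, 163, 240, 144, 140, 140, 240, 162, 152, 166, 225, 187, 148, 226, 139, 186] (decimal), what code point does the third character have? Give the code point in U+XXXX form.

Offset 0: leading byte 0xF0 = 11110000 → 4-byte char #1 = F0 93 8A 98.
Offset 4: leading byte 0xF0 = 11110000 → 4-byte char #2 = F0 9F 98 A3.
Offset 8: leading byte 0xF0 = 11110000 → 4-byte char #3 = F0 90 8C 8C.
Leading byte 0xF0 = 11110000 matches 11110xxx → 4-byte sequence.
Byte 1: 0xF0 = 11110000, payload 000 (3 bits).
Byte 2: 0x90 = 10010000 (10xxxxxx ✓), payload 010000.
Byte 3: 0x8C = 10001100 (10xxxxxx ✓), payload 001100.
Byte 4: 0x8C = 10001100 (10xxxxxx ✓), payload 001100.
Concatenate: 000010000001100001100 = 0x1030C (21 bits → U+1030C).

U+1030C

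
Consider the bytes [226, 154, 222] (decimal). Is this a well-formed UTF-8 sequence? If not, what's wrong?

invalid (non-continuation byte where continuation expected)

Leading byte 0xE2 = 11100010 → 3-byte form.
Byte 3 is 0xDE = 11011110, which is not 10xxxxxx — expected a continuation byte.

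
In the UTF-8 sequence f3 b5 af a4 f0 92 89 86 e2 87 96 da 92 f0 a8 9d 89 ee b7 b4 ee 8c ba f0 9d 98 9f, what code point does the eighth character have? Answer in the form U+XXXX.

Offset 0: leading byte 0xF3 = 11110011 → 4-byte char #1 = F3 B5 AF A4.
Offset 4: leading byte 0xF0 = 11110000 → 4-byte char #2 = F0 92 89 86.
Offset 8: leading byte 0xE2 = 11100010 → 3-byte char #3 = E2 87 96.
Offset 11: leading byte 0xDA = 11011010 → 2-byte char #4 = DA 92.
Offset 13: leading byte 0xF0 = 11110000 → 4-byte char #5 = F0 A8 9D 89.
Offset 17: leading byte 0xEE = 11101110 → 3-byte char #6 = EE B7 B4.
Offset 20: leading byte 0xEE = 11101110 → 3-byte char #7 = EE 8C BA.
Offset 23: leading byte 0xF0 = 11110000 → 4-byte char #8 = F0 9D 98 9F.
Leading byte 0xF0 = 11110000 matches 11110xxx → 4-byte sequence.
Byte 1: 0xF0 = 11110000, payload 000 (3 bits).
Byte 2: 0x9D = 10011101 (10xxxxxx ✓), payload 011101.
Byte 3: 0x98 = 10011000 (10xxxxxx ✓), payload 011000.
Byte 4: 0x9F = 10011111 (10xxxxxx ✓), payload 011111.
Concatenate: 000011101011000011111 = 0x1D61F (21 bits → U+1D61F).

U+1D61F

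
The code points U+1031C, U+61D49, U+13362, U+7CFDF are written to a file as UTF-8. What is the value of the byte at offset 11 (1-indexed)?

1-indexed offset 11 is 0-indexed offset 10.
U+1031C → 4-byte form F0 90 8C 9C at offsets 0–3.
U+61D49 → 4-byte form F1 A1 B5 89 at offsets 4–7.
U+13362 → 4-byte form F0 93 8D A2 at offsets 8–11.
Offset 10 falls in char 3's range; it's byte 3 of F0 93 8D A2 = 0x8D.

0x8D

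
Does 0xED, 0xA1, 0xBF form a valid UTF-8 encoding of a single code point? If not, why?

invalid (encodes a surrogate (U+D800–U+DFFF))

Structurally a 3-byte sequence; payload = 0xD87F.
But 0xD87F is in U+D800–U+DFFF, the surrogate range. Surrogates are not Unicode scalar values and are forbidden in UTF-8.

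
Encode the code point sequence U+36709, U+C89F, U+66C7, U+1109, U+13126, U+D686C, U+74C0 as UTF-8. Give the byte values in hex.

F0 B6 9C 89 EC A2 9F E6 9B 87 E1 84 89 F0 93 84 A6 F3 96 A1 AC E7 93 80

U+36709: 4-byte form → F0 B6 9C 89.
U+C89F: 3-byte form → EC A2 9F.
U+66C7: 3-byte form → E6 9B 87.
U+1109: 3-byte form → E1 84 89.
U+13126: 4-byte form → F0 93 84 A6.
U+D686C: 4-byte form → F3 96 A1 AC.
U+74C0: 3-byte form → E7 93 80.
Concatenated (24 bytes): F0 B6 9C 89 EC A2 9F E6 9B 87 E1 84 89 F0 93 84 A6 F3 96 A1 AC E7 93 80.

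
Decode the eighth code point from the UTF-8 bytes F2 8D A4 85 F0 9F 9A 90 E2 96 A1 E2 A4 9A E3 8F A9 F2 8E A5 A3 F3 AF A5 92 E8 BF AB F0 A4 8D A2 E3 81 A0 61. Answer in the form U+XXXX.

U+8FEB

Offset 0: leading byte 0xF2 = 11110010 → 4-byte char #1 = F2 8D A4 85.
Offset 4: leading byte 0xF0 = 11110000 → 4-byte char #2 = F0 9F 9A 90.
Offset 8: leading byte 0xE2 = 11100010 → 3-byte char #3 = E2 96 A1.
Offset 11: leading byte 0xE2 = 11100010 → 3-byte char #4 = E2 A4 9A.
Offset 14: leading byte 0xE3 = 11100011 → 3-byte char #5 = E3 8F A9.
Offset 17: leading byte 0xF2 = 11110010 → 4-byte char #6 = F2 8E A5 A3.
Offset 21: leading byte 0xF3 = 11110011 → 4-byte char #7 = F3 AF A5 92.
Offset 25: leading byte 0xE8 = 11101000 → 3-byte char #8 = E8 BF AB.
Leading byte 0xE8 = 11101000 matches 1110xxxx → 3-byte sequence.
Byte 1: 0xE8 = 11101000, payload 1000 (4 bits).
Byte 2: 0xBF = 10111111 (10xxxxxx ✓), payload 111111.
Byte 3: 0xAB = 10101011 (10xxxxxx ✓), payload 101011.
Concatenate: 1000111111101011 = 0x8FEB (16 bits → U+8FEB).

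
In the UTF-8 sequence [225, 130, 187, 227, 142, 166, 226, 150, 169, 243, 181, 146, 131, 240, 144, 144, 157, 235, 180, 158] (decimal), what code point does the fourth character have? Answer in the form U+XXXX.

U+F5483

Offset 0: leading byte 0xE1 = 11100001 → 3-byte char #1 = E1 82 BB.
Offset 3: leading byte 0xE3 = 11100011 → 3-byte char #2 = E3 8E A6.
Offset 6: leading byte 0xE2 = 11100010 → 3-byte char #3 = E2 96 A9.
Offset 9: leading byte 0xF3 = 11110011 → 4-byte char #4 = F3 B5 92 83.
Leading byte 0xF3 = 11110011 matches 11110xxx → 4-byte sequence.
Byte 1: 0xF3 = 11110011, payload 011 (3 bits).
Byte 2: 0xB5 = 10110101 (10xxxxxx ✓), payload 110101.
Byte 3: 0x92 = 10010010 (10xxxxxx ✓), payload 010010.
Byte 4: 0x83 = 10000011 (10xxxxxx ✓), payload 000011.
Concatenate: 011110101010010000011 = 0xF5483 (21 bits → U+F5483).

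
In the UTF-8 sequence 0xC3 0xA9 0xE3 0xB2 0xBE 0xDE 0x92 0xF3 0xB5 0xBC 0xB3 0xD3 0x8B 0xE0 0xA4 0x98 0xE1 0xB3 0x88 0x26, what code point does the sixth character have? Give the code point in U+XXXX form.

Offset 0: leading byte 0xC3 = 11000011 → 2-byte char #1 = C3 A9.
Offset 2: leading byte 0xE3 = 11100011 → 3-byte char #2 = E3 B2 BE.
Offset 5: leading byte 0xDE = 11011110 → 2-byte char #3 = DE 92.
Offset 7: leading byte 0xF3 = 11110011 → 4-byte char #4 = F3 B5 BC B3.
Offset 11: leading byte 0xD3 = 11010011 → 2-byte char #5 = D3 8B.
Offset 13: leading byte 0xE0 = 11100000 → 3-byte char #6 = E0 A4 98.
Leading byte 0xE0 = 11100000 matches 1110xxxx → 3-byte sequence.
Byte 1: 0xE0 = 11100000, payload 0000 (4 bits).
Byte 2: 0xA4 = 10100100 (10xxxxxx ✓), payload 100100.
Byte 3: 0x98 = 10011000 (10xxxxxx ✓), payload 011000.
Concatenate: 0000100100011000 = 0x918 (16 bits → U+0918).

U+0918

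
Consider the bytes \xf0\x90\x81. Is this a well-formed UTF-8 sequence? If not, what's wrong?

Leading byte 0xF0 = 11110000 → 4-byte form, but only 3 bytes are present.

invalid (sequence truncated)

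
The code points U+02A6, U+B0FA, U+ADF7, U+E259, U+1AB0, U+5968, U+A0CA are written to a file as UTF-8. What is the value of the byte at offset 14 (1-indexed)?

0xB0

1-indexed offset 14 is 0-indexed offset 13.
U+02A6 → 2-byte form CA A6 at offsets 0–1.
U+B0FA → 3-byte form EB 83 BA at offsets 2–4.
U+ADF7 → 3-byte form EA B7 B7 at offsets 5–7.
U+E259 → 3-byte form EE 89 99 at offsets 8–10.
U+1AB0 → 3-byte form E1 AA B0 at offsets 11–13.
Offset 13 falls in char 5's range; it's byte 3 of E1 AA B0 = 0xB0.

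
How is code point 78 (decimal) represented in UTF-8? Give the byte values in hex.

4E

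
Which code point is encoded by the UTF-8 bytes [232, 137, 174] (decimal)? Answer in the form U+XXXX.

Leading byte 0xE8 = 11101000 matches 1110xxxx → 3-byte sequence.
Byte 1: 0xE8 = 11101000, payload 1000 (4 bits).
Byte 2: 0x89 = 10001001 (10xxxxxx ✓), payload 001001.
Byte 3: 0xAE = 10101110 (10xxxxxx ✓), payload 101110.
Concatenate: 1000001001101110 = 0x826E (16 bits → U+826E).

U+826E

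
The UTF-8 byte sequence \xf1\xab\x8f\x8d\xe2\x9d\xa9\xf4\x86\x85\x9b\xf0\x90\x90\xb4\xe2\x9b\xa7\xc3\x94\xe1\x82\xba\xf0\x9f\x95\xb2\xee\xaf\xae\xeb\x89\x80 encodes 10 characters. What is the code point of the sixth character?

U+00D4

Offset 0: leading byte 0xF1 = 11110001 → 4-byte char #1 = F1 AB 8F 8D.
Offset 4: leading byte 0xE2 = 11100010 → 3-byte char #2 = E2 9D A9.
Offset 7: leading byte 0xF4 = 11110100 → 4-byte char #3 = F4 86 85 9B.
Offset 11: leading byte 0xF0 = 11110000 → 4-byte char #4 = F0 90 90 B4.
Offset 15: leading byte 0xE2 = 11100010 → 3-byte char #5 = E2 9B A7.
Offset 18: leading byte 0xC3 = 11000011 → 2-byte char #6 = C3 94.
Leading byte 0xC3 = 11000011 matches 110xxxxx → 2-byte sequence.
Byte 1: 0xC3 = 11000011, payload 00011 (5 bits).
Byte 2: 0x94 = 10010100 (10xxxxxx ✓), payload 010100.
Concatenate: 00011010100 = 0xD4 (11 bits → U+00D4).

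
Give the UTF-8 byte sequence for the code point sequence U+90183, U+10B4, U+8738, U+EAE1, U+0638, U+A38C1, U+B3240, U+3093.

F2 90 86 83 E1 82 B4 E8 9C B8 EE AB A1 D8 B8 F2 A3 A3 81 F2 B3 89 80 E3 82 93

U+90183: 4-byte form → F2 90 86 83.
U+10B4: 3-byte form → E1 82 B4.
U+8738: 3-byte form → E8 9C B8.
U+EAE1: 3-byte form → EE AB A1.
U+0638: 2-byte form → D8 B8.
U+A38C1: 4-byte form → F2 A3 A3 81.
U+B3240: 4-byte form → F2 B3 89 80.
U+3093: 3-byte form → E3 82 93.
Concatenated (26 bytes): F2 90 86 83 E1 82 B4 E8 9C B8 EE AB A1 D8 B8 F2 A3 A3 81 F2 B3 89 80 E3 82 93.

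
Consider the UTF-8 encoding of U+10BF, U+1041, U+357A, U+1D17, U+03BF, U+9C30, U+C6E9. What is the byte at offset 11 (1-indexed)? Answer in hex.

1-indexed offset 11 is 0-indexed offset 10.
U+10BF → 3-byte form E1 82 BF at offsets 0–2.
U+1041 → 3-byte form E1 81 81 at offsets 3–5.
U+357A → 3-byte form E3 95 BA at offsets 6–8.
U+1D17 → 3-byte form E1 B4 97 at offsets 9–11.
Offset 10 falls in char 4's range; it's byte 2 of E1 B4 97 = 0xB4.

0xB4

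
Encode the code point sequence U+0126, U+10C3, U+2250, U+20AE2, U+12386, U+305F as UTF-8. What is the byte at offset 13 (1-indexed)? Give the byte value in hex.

0xF0

1-indexed offset 13 is 0-indexed offset 12.
U+0126 → 2-byte form C4 A6 at offsets 0–1.
U+10C3 → 3-byte form E1 83 83 at offsets 2–4.
U+2250 → 3-byte form E2 89 90 at offsets 5–7.
U+20AE2 → 4-byte form F0 A0 AB A2 at offsets 8–11.
U+12386 → 4-byte form F0 92 8E 86 at offsets 12–15.
Offset 12 falls in char 5's range; it's byte 1 of F0 92 8E 86 = 0xF0.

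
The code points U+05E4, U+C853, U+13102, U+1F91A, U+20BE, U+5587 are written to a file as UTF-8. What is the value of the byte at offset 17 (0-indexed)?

U+05E4 → 2-byte form D7 A4 at offsets 0–1.
U+C853 → 3-byte form EC A1 93 at offsets 2–4.
U+13102 → 4-byte form F0 93 84 82 at offsets 5–8.
U+1F91A → 4-byte form F0 9F A4 9A at offsets 9–12.
U+20BE → 3-byte form E2 82 BE at offsets 13–15.
U+5587 → 3-byte form E5 96 87 at offsets 16–18.
Offset 17 falls in char 6's range; it's byte 2 of E5 96 87 = 0x96.

0x96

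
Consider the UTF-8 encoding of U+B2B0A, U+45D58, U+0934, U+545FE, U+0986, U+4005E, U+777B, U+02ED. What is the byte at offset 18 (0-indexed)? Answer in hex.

0xF1

U+B2B0A → 4-byte form F2 B2 AC 8A at offsets 0–3.
U+45D58 → 4-byte form F1 85 B5 98 at offsets 4–7.
U+0934 → 3-byte form E0 A4 B4 at offsets 8–10.
U+545FE → 4-byte form F1 94 97 BE at offsets 11–14.
U+0986 → 3-byte form E0 A6 86 at offsets 15–17.
U+4005E → 4-byte form F1 80 81 9E at offsets 18–21.
Offset 18 falls in char 6's range; it's byte 1 of F1 80 81 9E = 0xF1.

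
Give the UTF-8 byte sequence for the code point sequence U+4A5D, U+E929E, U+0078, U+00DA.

U+4A5D: 3-byte form → E4 A9 9D.
U+E929E: 4-byte form → F3 A9 8A 9E.
U+0078: 1-byte form → 78.
U+00DA: 2-byte form → C3 9A.
Concatenated (10 bytes): E4 A9 9D F3 A9 8A 9E 78 C3 9A.

E4 A9 9D F3 A9 8A 9E 78 C3 9A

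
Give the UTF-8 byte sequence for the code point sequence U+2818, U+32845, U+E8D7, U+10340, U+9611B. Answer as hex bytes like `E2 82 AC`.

U+2818: 3-byte form → E2 A0 98.
U+32845: 4-byte form → F0 B2 A1 85.
U+E8D7: 3-byte form → EE A3 97.
U+10340: 4-byte form → F0 90 8D 80.
U+9611B: 4-byte form → F2 96 84 9B.
Concatenated (18 bytes): E2 A0 98 F0 B2 A1 85 EE A3 97 F0 90 8D 80 F2 96 84 9B.

E2 A0 98 F0 B2 A1 85 EE A3 97 F0 90 8D 80 F2 96 84 9B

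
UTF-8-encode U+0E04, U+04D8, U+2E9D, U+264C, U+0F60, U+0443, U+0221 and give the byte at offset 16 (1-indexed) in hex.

0x83

1-indexed offset 16 is 0-indexed offset 15.
U+0E04 → 3-byte form E0 B8 84 at offsets 0–2.
U+04D8 → 2-byte form D3 98 at offsets 3–4.
U+2E9D → 3-byte form E2 BA 9D at offsets 5–7.
U+264C → 3-byte form E2 99 8C at offsets 8–10.
U+0F60 → 3-byte form E0 BD A0 at offsets 11–13.
U+0443 → 2-byte form D1 83 at offsets 14–15.
Offset 15 falls in char 6's range; it's byte 2 of D1 83 = 0x83.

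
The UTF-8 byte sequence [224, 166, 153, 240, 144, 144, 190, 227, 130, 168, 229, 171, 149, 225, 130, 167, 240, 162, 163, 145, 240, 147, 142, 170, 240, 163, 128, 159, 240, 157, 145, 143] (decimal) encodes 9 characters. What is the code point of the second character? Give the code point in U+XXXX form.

U+1043E

Offset 0: leading byte 0xE0 = 11100000 → 3-byte char #1 = E0 A6 99.
Offset 3: leading byte 0xF0 = 11110000 → 4-byte char #2 = F0 90 90 BE.
Leading byte 0xF0 = 11110000 matches 11110xxx → 4-byte sequence.
Byte 1: 0xF0 = 11110000, payload 000 (3 bits).
Byte 2: 0x90 = 10010000 (10xxxxxx ✓), payload 010000.
Byte 3: 0x90 = 10010000 (10xxxxxx ✓), payload 010000.
Byte 4: 0xBE = 10111110 (10xxxxxx ✓), payload 111110.
Concatenate: 000010000010000111110 = 0x1043E (21 bits → U+1043E).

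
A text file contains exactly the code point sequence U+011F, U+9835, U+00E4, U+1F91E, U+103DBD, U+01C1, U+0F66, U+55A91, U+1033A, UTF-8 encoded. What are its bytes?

U+011F: 2-byte form → C4 9F.
U+9835: 3-byte form → E9 A0 B5.
U+00E4: 2-byte form → C3 A4.
U+1F91E: 4-byte form → F0 9F A4 9E.
U+103DBD: 4-byte form → F4 83 B6 BD.
U+01C1: 2-byte form → C7 81.
U+0F66: 3-byte form → E0 BD A6.
U+55A91: 4-byte form → F1 95 AA 91.
U+1033A: 4-byte form → F0 90 8C BA.
Concatenated (28 bytes): C4 9F E9 A0 B5 C3 A4 F0 9F A4 9E F4 83 B6 BD C7 81 E0 BD A6 F1 95 AA 91 F0 90 8C BA.

C4 9F E9 A0 B5 C3 A4 F0 9F A4 9E F4 83 B6 BD C7 81 E0 BD A6 F1 95 AA 91 F0 90 8C BA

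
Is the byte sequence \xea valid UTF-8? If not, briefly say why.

invalid (sequence truncated)

Leading byte 0xEA = 11101010 → 3-byte form, but only 1 byte is present.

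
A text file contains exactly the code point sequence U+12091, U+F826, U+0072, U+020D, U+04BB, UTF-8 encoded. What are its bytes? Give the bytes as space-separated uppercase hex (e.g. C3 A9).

F0 92 82 91 EF A0 A6 72 C8 8D D2 BB

U+12091: 4-byte form → F0 92 82 91.
U+F826: 3-byte form → EF A0 A6.
U+0072: 1-byte form → 72.
U+020D: 2-byte form → C8 8D.
U+04BB: 2-byte form → D2 BB.
Concatenated (12 bytes): F0 92 82 91 EF A0 A6 72 C8 8D D2 BB.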